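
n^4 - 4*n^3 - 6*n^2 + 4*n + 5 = (n - 5)*(n - 1)*(n + 1)^2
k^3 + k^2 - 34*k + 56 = (k - 4)*(k - 2)*(k + 7)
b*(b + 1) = b^2 + b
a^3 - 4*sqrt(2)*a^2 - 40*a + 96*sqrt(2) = (a - 6*sqrt(2))*(a - 2*sqrt(2))*(a + 4*sqrt(2))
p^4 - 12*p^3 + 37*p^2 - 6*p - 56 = (p - 7)*(p - 4)*(p - 2)*(p + 1)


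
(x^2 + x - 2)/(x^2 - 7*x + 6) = (x + 2)/(x - 6)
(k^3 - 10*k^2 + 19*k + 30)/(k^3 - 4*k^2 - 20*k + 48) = (k^2 - 4*k - 5)/(k^2 + 2*k - 8)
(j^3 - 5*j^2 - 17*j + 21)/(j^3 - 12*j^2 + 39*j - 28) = (j + 3)/(j - 4)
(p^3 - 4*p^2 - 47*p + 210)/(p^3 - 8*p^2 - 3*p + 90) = (p + 7)/(p + 3)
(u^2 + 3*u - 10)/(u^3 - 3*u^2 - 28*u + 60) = 1/(u - 6)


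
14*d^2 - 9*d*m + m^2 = (-7*d + m)*(-2*d + m)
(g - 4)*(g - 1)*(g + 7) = g^3 + 2*g^2 - 31*g + 28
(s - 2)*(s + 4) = s^2 + 2*s - 8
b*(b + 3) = b^2 + 3*b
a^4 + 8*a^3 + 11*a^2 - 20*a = a*(a - 1)*(a + 4)*(a + 5)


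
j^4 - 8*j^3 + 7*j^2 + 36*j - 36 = (j - 6)*(j - 3)*(j - 1)*(j + 2)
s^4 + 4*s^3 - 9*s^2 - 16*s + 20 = (s - 2)*(s - 1)*(s + 2)*(s + 5)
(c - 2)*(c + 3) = c^2 + c - 6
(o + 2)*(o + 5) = o^2 + 7*o + 10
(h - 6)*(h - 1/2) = h^2 - 13*h/2 + 3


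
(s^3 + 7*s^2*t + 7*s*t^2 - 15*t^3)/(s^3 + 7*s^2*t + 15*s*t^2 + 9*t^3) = (s^2 + 4*s*t - 5*t^2)/(s^2 + 4*s*t + 3*t^2)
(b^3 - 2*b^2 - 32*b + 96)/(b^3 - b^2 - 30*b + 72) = (b - 4)/(b - 3)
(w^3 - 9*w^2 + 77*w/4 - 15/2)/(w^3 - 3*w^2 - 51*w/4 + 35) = (2*w^2 - 13*w + 6)/(2*w^2 - w - 28)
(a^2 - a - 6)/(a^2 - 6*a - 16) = (a - 3)/(a - 8)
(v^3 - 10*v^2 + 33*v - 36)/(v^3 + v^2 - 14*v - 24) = (v^2 - 6*v + 9)/(v^2 + 5*v + 6)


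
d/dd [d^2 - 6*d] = 2*d - 6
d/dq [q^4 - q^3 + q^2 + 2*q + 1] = 4*q^3 - 3*q^2 + 2*q + 2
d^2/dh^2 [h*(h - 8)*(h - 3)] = 6*h - 22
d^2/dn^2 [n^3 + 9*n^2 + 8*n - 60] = 6*n + 18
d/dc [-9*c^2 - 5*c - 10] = -18*c - 5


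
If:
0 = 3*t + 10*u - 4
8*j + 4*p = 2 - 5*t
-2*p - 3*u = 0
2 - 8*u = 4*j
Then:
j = 3/58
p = -39/116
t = 17/29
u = 13/58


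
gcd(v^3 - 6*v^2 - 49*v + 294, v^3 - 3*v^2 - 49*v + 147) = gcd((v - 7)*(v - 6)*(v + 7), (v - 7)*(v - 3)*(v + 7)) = v^2 - 49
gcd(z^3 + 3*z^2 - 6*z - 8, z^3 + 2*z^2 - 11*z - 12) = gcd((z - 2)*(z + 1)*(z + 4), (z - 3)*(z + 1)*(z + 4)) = z^2 + 5*z + 4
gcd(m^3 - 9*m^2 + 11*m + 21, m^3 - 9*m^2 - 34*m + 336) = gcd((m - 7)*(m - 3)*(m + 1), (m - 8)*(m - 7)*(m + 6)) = m - 7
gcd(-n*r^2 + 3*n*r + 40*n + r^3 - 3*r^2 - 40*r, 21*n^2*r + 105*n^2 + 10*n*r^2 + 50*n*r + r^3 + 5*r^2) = r + 5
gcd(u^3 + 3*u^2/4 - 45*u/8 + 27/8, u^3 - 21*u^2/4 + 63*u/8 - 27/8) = u^2 - 9*u/4 + 9/8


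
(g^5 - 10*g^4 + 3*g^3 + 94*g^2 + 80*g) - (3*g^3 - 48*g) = g^5 - 10*g^4 + 94*g^2 + 128*g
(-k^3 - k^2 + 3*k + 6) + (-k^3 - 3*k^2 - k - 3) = -2*k^3 - 4*k^2 + 2*k + 3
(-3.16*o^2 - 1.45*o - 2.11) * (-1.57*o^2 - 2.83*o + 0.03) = 4.9612*o^4 + 11.2193*o^3 + 7.3214*o^2 + 5.9278*o - 0.0633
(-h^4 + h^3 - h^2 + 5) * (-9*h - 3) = 9*h^5 - 6*h^4 + 6*h^3 + 3*h^2 - 45*h - 15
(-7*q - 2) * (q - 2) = -7*q^2 + 12*q + 4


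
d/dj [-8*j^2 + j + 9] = 1 - 16*j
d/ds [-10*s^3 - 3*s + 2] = -30*s^2 - 3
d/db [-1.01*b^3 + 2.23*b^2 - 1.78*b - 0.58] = -3.03*b^2 + 4.46*b - 1.78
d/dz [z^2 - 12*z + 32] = 2*z - 12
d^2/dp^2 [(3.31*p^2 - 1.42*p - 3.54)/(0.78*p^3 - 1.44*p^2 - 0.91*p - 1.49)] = (4.02760799999999*p^6 - 5.18356799999999*p^5 - 2.17854000000002*p^4 + 100.894692*p^3 - 91.382616*p^2 - 34.237512*p + 27.875718)/(0.474552*p^9 - 2.628288*p^8 + 3.191292*p^7 + 0.427140000000001*p^6 + 6.318234*p^5 - 6.500772*p^4 - 7.273513*p^3 - 13.292439*p^2 - 6.060873*p - 3.307949)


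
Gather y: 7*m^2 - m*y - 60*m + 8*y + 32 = 7*m^2 - 60*m + y*(8 - m) + 32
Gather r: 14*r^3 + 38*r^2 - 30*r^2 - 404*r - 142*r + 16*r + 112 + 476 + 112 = 14*r^3 + 8*r^2 - 530*r + 700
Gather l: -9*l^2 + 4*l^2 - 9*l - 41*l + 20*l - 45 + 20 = -5*l^2 - 30*l - 25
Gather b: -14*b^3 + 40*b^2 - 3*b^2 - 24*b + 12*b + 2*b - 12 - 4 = -14*b^3 + 37*b^2 - 10*b - 16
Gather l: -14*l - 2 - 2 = -14*l - 4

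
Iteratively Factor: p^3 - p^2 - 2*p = (p - 2)*(p^2 + p) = p*(p - 2)*(p + 1)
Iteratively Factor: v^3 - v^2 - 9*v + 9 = (v - 3)*(v^2 + 2*v - 3) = (v - 3)*(v + 3)*(v - 1)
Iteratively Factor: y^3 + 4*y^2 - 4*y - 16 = (y + 4)*(y^2 - 4) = (y + 2)*(y + 4)*(y - 2)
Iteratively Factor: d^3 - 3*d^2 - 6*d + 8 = (d - 4)*(d^2 + d - 2) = (d - 4)*(d + 2)*(d - 1)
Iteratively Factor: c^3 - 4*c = (c + 2)*(c^2 - 2*c) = c*(c + 2)*(c - 2)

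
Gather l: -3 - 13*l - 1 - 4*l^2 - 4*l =-4*l^2 - 17*l - 4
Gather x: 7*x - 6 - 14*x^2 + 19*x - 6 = -14*x^2 + 26*x - 12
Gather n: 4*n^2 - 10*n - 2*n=4*n^2 - 12*n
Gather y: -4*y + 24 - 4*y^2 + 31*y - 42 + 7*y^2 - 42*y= 3*y^2 - 15*y - 18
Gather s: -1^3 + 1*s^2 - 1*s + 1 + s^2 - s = 2*s^2 - 2*s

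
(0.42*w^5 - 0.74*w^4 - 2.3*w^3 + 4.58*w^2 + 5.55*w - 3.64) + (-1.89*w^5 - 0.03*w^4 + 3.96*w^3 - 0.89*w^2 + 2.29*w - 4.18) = -1.47*w^5 - 0.77*w^4 + 1.66*w^3 + 3.69*w^2 + 7.84*w - 7.82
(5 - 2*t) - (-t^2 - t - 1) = t^2 - t + 6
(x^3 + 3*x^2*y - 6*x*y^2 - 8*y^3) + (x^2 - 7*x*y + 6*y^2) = x^3 + 3*x^2*y + x^2 - 6*x*y^2 - 7*x*y - 8*y^3 + 6*y^2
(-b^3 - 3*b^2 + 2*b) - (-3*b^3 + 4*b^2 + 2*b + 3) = 2*b^3 - 7*b^2 - 3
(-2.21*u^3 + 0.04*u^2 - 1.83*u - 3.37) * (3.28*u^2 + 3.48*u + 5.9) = -7.2488*u^5 - 7.5596*u^4 - 18.9022*u^3 - 17.186*u^2 - 22.5246*u - 19.883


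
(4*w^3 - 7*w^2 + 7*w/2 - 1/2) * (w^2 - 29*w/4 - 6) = 4*w^5 - 36*w^4 + 121*w^3/4 + 129*w^2/8 - 139*w/8 + 3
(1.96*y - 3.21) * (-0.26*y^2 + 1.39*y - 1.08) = -0.5096*y^3 + 3.559*y^2 - 6.5787*y + 3.4668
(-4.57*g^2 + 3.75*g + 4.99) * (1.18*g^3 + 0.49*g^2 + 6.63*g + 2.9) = -5.3926*g^5 + 2.1857*g^4 - 22.5734*g^3 + 14.0546*g^2 + 43.9587*g + 14.471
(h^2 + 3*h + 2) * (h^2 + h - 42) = h^4 + 4*h^3 - 37*h^2 - 124*h - 84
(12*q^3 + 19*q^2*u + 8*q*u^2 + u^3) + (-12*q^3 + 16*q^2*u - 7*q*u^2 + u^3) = 35*q^2*u + q*u^2 + 2*u^3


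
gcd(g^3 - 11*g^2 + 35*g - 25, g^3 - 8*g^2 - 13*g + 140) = g - 5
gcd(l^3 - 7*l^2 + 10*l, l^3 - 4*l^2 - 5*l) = l^2 - 5*l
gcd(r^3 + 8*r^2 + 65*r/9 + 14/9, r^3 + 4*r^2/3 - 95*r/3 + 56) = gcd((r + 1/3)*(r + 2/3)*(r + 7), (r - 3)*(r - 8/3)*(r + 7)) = r + 7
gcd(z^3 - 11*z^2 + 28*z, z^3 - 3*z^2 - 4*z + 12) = 1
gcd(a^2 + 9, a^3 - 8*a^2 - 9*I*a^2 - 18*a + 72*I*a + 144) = a - 3*I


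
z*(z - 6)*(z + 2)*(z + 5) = z^4 + z^3 - 32*z^2 - 60*z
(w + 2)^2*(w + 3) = w^3 + 7*w^2 + 16*w + 12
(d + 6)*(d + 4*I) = d^2 + 6*d + 4*I*d + 24*I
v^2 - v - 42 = (v - 7)*(v + 6)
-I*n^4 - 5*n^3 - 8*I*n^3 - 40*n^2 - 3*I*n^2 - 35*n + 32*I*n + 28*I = (n + 7)*(n - 4*I)*(n - I)*(-I*n - I)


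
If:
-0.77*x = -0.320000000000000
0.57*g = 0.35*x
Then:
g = 0.26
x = 0.42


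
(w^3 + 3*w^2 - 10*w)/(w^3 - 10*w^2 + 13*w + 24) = w*(w^2 + 3*w - 10)/(w^3 - 10*w^2 + 13*w + 24)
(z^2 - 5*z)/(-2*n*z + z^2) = (5 - z)/(2*n - z)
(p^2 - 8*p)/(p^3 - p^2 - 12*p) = (8 - p)/(-p^2 + p + 12)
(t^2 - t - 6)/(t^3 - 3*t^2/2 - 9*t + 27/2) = 2*(t + 2)/(2*t^2 + 3*t - 9)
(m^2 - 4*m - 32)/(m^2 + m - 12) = (m - 8)/(m - 3)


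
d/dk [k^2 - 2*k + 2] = 2*k - 2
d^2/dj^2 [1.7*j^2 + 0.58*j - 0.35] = 3.40000000000000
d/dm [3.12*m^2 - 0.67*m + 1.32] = 6.24*m - 0.67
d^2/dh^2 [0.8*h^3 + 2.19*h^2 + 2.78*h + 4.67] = 4.8*h + 4.38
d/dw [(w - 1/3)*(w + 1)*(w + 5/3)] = 3*w^2 + 14*w/3 + 7/9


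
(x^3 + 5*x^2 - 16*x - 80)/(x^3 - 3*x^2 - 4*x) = (x^2 + 9*x + 20)/(x*(x + 1))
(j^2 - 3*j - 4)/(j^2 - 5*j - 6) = (j - 4)/(j - 6)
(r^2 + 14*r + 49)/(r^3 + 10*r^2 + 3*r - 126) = (r + 7)/(r^2 + 3*r - 18)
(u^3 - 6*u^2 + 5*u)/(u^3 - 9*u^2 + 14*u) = (u^2 - 6*u + 5)/(u^2 - 9*u + 14)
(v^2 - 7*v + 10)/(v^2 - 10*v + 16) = (v - 5)/(v - 8)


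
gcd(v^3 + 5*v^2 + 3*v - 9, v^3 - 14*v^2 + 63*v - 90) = 1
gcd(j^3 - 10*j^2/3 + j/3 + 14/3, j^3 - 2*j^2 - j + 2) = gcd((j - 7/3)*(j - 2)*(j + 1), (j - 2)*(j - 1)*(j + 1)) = j^2 - j - 2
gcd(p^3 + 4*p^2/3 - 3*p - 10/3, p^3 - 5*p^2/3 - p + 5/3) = p^2 - 2*p/3 - 5/3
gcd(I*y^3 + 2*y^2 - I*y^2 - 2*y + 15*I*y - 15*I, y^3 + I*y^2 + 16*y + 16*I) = 1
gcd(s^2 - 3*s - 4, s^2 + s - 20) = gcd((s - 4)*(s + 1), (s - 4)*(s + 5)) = s - 4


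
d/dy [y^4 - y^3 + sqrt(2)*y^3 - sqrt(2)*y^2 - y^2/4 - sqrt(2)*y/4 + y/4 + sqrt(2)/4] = 4*y^3 - 3*y^2 + 3*sqrt(2)*y^2 - 2*sqrt(2)*y - y/2 - sqrt(2)/4 + 1/4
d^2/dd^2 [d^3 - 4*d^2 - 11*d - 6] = 6*d - 8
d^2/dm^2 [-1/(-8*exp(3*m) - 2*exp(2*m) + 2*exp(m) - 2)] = ((-36*exp(2*m) - 4*exp(m) + 1)*(4*exp(3*m) + exp(2*m) - exp(m) + 1)/2 + (12*exp(2*m) + 2*exp(m) - 1)^2*exp(m))*exp(m)/(4*exp(3*m) + exp(2*m) - exp(m) + 1)^3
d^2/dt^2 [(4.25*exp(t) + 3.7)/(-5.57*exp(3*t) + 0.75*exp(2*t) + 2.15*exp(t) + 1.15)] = (-527.4233*exp(6*t) - 979.866045*exp(5*t) - 35.9498749999999*exp(4*t) - 266.75705*exp(3*t) - 209.20815*exp(2*t) + 6.169875*exp(t) + 3.527625)*exp(t)/(172.808693*exp(9*t) - 69.806025*exp(8*t) - 190.71123*exp(7*t) - 53.56803*exp(6*t) + 102.4386*exp(5*t) + 70.2897*exp(4*t) + 1.03435*exp(3*t) - 18.92325*exp(2*t) - 8.530125*exp(t) - 1.520875)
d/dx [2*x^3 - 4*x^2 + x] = 6*x^2 - 8*x + 1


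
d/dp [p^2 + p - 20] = 2*p + 1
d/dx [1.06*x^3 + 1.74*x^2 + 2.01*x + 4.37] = 3.18*x^2 + 3.48*x + 2.01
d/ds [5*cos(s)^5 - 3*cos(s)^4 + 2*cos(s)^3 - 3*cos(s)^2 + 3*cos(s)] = (-25*cos(s)^4 + 12*cos(s)^3 - 6*cos(s)^2 + 6*cos(s) - 3)*sin(s)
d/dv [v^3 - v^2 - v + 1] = 3*v^2 - 2*v - 1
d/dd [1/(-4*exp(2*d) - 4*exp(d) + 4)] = (2*exp(d) + 1)*exp(d)/(4*(exp(2*d) + exp(d) - 1)^2)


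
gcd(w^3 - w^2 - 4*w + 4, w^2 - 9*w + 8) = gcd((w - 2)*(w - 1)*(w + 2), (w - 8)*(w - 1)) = w - 1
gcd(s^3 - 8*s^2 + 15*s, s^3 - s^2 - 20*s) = s^2 - 5*s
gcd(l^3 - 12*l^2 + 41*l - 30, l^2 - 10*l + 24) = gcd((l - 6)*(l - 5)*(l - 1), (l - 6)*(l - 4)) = l - 6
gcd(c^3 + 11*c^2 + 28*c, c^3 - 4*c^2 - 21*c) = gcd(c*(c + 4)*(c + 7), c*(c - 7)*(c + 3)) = c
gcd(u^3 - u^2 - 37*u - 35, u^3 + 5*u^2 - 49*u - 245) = u^2 - 2*u - 35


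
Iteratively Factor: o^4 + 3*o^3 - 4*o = (o + 2)*(o^3 + o^2 - 2*o) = o*(o + 2)*(o^2 + o - 2) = o*(o - 1)*(o + 2)*(o + 2)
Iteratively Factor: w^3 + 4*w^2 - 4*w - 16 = (w + 4)*(w^2 - 4) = (w + 2)*(w + 4)*(w - 2)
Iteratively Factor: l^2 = (l)*(l)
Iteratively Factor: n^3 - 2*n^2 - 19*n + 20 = (n + 4)*(n^2 - 6*n + 5) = (n - 5)*(n + 4)*(n - 1)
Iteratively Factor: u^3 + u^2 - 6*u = (u)*(u^2 + u - 6) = u*(u - 2)*(u + 3)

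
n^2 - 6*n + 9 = (n - 3)^2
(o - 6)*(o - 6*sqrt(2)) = o^2 - 6*sqrt(2)*o - 6*o + 36*sqrt(2)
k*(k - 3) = k^2 - 3*k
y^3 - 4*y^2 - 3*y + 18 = (y - 3)^2*(y + 2)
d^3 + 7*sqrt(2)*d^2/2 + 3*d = d*(d + sqrt(2)/2)*(d + 3*sqrt(2))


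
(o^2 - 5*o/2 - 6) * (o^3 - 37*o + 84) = o^5 - 5*o^4/2 - 43*o^3 + 353*o^2/2 + 12*o - 504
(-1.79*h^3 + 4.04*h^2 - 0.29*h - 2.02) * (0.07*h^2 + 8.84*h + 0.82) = -0.1253*h^5 - 15.5408*h^4 + 34.2255*h^3 + 0.6078*h^2 - 18.0946*h - 1.6564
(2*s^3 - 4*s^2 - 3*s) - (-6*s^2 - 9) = 2*s^3 + 2*s^2 - 3*s + 9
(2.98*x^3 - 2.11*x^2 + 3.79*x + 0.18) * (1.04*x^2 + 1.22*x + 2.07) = 3.0992*x^5 + 1.4412*x^4 + 7.536*x^3 + 0.443300000000001*x^2 + 8.0649*x + 0.3726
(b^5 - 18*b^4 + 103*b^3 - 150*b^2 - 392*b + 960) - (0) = b^5 - 18*b^4 + 103*b^3 - 150*b^2 - 392*b + 960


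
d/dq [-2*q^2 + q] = 1 - 4*q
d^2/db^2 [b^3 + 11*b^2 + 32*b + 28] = 6*b + 22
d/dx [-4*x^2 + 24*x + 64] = 24 - 8*x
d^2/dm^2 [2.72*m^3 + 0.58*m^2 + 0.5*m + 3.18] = 16.32*m + 1.16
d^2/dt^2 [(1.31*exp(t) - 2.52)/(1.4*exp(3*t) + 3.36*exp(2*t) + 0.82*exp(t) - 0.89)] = (10.2704*exp(6*t) - 25.96608*exp(5*t) - 121.621024*exp(4*t) - 101.97502*exp(3*t) - 25.584048*exp(2*t) - 30.881642*exp(t) - 0.801445)*exp(t)/(2.744*exp(9*t) + 19.7568*exp(8*t) + 52.23792*exp(7*t) + 55.843536*exp(6*t) + 5.477136*exp(5*t) - 29.49576*exp(4*t) - 10.83458*exp(3*t) + 6.18906*exp(2*t) + 1.948566*exp(t) - 0.704969)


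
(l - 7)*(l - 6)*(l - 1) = l^3 - 14*l^2 + 55*l - 42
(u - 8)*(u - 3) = u^2 - 11*u + 24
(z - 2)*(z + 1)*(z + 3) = z^3 + 2*z^2 - 5*z - 6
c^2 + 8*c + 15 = (c + 3)*(c + 5)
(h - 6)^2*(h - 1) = h^3 - 13*h^2 + 48*h - 36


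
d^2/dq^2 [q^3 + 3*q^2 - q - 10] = 6*q + 6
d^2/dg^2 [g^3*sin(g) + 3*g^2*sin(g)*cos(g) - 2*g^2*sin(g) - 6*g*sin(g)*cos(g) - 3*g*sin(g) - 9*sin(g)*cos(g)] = -g^3*sin(g) + 2*g^2*sin(g) - 6*g^2*sin(2*g) + 6*g^2*cos(g) + 9*g*sin(g) + 12*sqrt(2)*g*sin(2*g + pi/4) - 8*g*cos(g) - 4*sin(g) + 21*sin(2*g) - 6*cos(g) - 12*cos(2*g)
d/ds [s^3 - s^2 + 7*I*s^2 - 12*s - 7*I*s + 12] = 3*s^2 + s*(-2 + 14*I) - 12 - 7*I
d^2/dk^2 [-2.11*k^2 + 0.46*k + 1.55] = -4.22000000000000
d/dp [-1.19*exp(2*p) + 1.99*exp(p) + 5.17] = (1.99 - 2.38*exp(p))*exp(p)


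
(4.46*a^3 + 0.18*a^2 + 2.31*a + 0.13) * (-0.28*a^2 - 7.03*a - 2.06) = -1.2488*a^5 - 31.4042*a^4 - 11.0998*a^3 - 16.6465*a^2 - 5.6725*a - 0.2678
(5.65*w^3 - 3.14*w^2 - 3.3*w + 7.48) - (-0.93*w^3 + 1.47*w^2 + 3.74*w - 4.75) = 6.58*w^3 - 4.61*w^2 - 7.04*w + 12.23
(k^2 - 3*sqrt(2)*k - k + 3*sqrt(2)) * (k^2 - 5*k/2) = k^4 - 3*sqrt(2)*k^3 - 7*k^3/2 + 5*k^2/2 + 21*sqrt(2)*k^2/2 - 15*sqrt(2)*k/2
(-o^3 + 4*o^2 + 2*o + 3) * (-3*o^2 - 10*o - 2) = 3*o^5 - 2*o^4 - 44*o^3 - 37*o^2 - 34*o - 6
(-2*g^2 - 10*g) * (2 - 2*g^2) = 4*g^4 + 20*g^3 - 4*g^2 - 20*g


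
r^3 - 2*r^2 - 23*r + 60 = (r - 4)*(r - 3)*(r + 5)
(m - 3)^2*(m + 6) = m^3 - 27*m + 54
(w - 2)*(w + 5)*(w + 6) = w^3 + 9*w^2 + 8*w - 60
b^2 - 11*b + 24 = (b - 8)*(b - 3)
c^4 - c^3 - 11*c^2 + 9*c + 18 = (c - 3)*(c - 2)*(c + 1)*(c + 3)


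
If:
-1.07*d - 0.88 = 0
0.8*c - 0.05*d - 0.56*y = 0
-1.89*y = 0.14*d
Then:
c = -0.01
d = -0.82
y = 0.06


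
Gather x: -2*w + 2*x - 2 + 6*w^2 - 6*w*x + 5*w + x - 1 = 6*w^2 + 3*w + x*(3 - 6*w) - 3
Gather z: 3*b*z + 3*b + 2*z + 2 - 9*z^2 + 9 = 3*b - 9*z^2 + z*(3*b + 2) + 11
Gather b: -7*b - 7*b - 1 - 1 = -14*b - 2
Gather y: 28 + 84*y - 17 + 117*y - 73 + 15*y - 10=216*y - 72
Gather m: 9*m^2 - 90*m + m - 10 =9*m^2 - 89*m - 10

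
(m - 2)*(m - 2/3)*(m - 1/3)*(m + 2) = m^4 - m^3 - 34*m^2/9 + 4*m - 8/9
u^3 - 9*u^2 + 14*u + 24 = (u - 6)*(u - 4)*(u + 1)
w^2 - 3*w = w*(w - 3)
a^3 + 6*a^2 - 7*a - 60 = (a - 3)*(a + 4)*(a + 5)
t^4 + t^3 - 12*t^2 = t^2*(t - 3)*(t + 4)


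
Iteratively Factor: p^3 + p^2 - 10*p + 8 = (p - 1)*(p^2 + 2*p - 8) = (p - 1)*(p + 4)*(p - 2)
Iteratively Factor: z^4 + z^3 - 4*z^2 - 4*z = (z - 2)*(z^3 + 3*z^2 + 2*z) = (z - 2)*(z + 2)*(z^2 + z) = z*(z - 2)*(z + 2)*(z + 1)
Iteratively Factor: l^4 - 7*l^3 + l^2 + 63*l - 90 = (l - 3)*(l^3 - 4*l^2 - 11*l + 30) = (l - 3)*(l - 2)*(l^2 - 2*l - 15) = (l - 5)*(l - 3)*(l - 2)*(l + 3)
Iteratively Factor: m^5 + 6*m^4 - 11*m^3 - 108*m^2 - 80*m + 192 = (m - 4)*(m^4 + 10*m^3 + 29*m^2 + 8*m - 48) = (m - 4)*(m + 4)*(m^3 + 6*m^2 + 5*m - 12) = (m - 4)*(m - 1)*(m + 4)*(m^2 + 7*m + 12) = (m - 4)*(m - 1)*(m + 3)*(m + 4)*(m + 4)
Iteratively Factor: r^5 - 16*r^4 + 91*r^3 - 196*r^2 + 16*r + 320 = (r - 4)*(r^4 - 12*r^3 + 43*r^2 - 24*r - 80) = (r - 4)*(r + 1)*(r^3 - 13*r^2 + 56*r - 80) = (r - 4)^2*(r + 1)*(r^2 - 9*r + 20) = (r - 5)*(r - 4)^2*(r + 1)*(r - 4)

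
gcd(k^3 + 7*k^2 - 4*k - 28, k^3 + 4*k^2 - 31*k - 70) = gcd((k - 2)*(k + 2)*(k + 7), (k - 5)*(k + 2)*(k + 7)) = k^2 + 9*k + 14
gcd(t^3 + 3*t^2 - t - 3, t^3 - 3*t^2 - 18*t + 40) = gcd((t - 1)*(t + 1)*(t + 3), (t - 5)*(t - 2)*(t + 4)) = 1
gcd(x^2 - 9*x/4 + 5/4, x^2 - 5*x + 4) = x - 1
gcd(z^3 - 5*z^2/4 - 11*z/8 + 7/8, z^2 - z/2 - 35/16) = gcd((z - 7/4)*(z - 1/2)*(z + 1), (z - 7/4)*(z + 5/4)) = z - 7/4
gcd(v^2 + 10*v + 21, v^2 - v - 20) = 1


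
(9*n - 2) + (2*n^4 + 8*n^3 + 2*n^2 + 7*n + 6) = 2*n^4 + 8*n^3 + 2*n^2 + 16*n + 4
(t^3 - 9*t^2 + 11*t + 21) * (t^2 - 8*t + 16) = t^5 - 17*t^4 + 99*t^3 - 211*t^2 + 8*t + 336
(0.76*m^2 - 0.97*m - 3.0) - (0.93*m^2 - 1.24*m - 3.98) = -0.17*m^2 + 0.27*m + 0.98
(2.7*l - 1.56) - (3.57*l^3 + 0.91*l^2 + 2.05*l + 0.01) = -3.57*l^3 - 0.91*l^2 + 0.65*l - 1.57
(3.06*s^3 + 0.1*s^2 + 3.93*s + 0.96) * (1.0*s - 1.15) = 3.06*s^4 - 3.419*s^3 + 3.815*s^2 - 3.5595*s - 1.104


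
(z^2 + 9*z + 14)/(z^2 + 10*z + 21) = (z + 2)/(z + 3)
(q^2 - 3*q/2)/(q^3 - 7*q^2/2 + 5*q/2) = (2*q - 3)/(2*q^2 - 7*q + 5)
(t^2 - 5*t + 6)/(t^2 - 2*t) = (t - 3)/t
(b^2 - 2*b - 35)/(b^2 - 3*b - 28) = (b + 5)/(b + 4)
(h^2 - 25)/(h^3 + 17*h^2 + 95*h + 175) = (h - 5)/(h^2 + 12*h + 35)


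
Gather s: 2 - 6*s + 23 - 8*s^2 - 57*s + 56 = -8*s^2 - 63*s + 81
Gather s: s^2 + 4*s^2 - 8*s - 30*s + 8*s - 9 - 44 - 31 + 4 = 5*s^2 - 30*s - 80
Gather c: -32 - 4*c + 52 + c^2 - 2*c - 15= c^2 - 6*c + 5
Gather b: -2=-2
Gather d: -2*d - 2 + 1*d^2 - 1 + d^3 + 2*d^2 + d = d^3 + 3*d^2 - d - 3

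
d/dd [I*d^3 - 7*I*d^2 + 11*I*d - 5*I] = I*(3*d^2 - 14*d + 11)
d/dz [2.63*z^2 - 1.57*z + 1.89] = 5.26*z - 1.57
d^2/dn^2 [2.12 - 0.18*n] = 0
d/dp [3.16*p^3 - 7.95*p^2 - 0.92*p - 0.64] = 9.48*p^2 - 15.9*p - 0.92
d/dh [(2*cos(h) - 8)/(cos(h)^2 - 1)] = 2*(cos(h)^2 - 8*cos(h) + 1)/sin(h)^3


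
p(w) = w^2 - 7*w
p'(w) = 2*w - 7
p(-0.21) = 1.51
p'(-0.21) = -7.42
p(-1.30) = 10.79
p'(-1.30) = -9.60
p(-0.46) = 3.43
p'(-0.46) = -7.92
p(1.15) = -6.73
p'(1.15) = -4.70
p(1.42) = -7.92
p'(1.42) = -4.16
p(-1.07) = 8.63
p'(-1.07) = -9.14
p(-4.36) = 49.53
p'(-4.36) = -15.72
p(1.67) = -8.90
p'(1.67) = -3.66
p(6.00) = -6.00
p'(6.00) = 5.00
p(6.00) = -6.00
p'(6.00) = 5.00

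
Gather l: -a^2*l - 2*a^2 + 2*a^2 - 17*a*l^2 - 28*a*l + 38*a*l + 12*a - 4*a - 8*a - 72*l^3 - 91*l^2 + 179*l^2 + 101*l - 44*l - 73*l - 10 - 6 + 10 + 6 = -72*l^3 + l^2*(88 - 17*a) + l*(-a^2 + 10*a - 16)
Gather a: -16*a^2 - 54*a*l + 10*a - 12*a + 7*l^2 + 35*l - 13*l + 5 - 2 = -16*a^2 + a*(-54*l - 2) + 7*l^2 + 22*l + 3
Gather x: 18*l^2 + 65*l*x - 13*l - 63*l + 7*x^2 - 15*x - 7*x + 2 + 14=18*l^2 - 76*l + 7*x^2 + x*(65*l - 22) + 16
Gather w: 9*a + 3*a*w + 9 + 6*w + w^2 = 9*a + w^2 + w*(3*a + 6) + 9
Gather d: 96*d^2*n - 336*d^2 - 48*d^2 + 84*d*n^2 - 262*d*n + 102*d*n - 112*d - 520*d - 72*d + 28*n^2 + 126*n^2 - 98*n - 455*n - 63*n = d^2*(96*n - 384) + d*(84*n^2 - 160*n - 704) + 154*n^2 - 616*n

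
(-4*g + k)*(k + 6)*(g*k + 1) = -4*g^2*k^2 - 24*g^2*k + g*k^3 + 6*g*k^2 - 4*g*k - 24*g + k^2 + 6*k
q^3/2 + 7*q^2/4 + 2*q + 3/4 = (q/2 + 1/2)*(q + 1)*(q + 3/2)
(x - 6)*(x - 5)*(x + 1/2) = x^3 - 21*x^2/2 + 49*x/2 + 15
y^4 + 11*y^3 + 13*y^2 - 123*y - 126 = (y - 3)*(y + 1)*(y + 6)*(y + 7)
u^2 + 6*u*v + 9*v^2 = (u + 3*v)^2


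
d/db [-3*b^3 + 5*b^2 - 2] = b*(10 - 9*b)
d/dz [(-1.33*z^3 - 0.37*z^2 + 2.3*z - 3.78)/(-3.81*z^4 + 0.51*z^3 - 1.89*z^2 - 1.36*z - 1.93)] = (-5.0673*z^6 - 2.8194*z^5 + 28.9914*z^4 - 56.3356*z^3 + 18.3343*z^2 - 12.8602*z - 9.5798)/(14.5161*z^8 - 3.8862*z^7 + 14.6619*z^6 + 8.4354*z^5 + 16.8915*z^4 + 3.1722*z^3 + 9.145*z^2 + 5.2496*z + 3.7249)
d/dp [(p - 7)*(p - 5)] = 2*p - 12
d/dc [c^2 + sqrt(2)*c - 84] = 2*c + sqrt(2)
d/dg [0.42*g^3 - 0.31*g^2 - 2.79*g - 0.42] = 1.26*g^2 - 0.62*g - 2.79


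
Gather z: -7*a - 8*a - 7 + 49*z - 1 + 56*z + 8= -15*a + 105*z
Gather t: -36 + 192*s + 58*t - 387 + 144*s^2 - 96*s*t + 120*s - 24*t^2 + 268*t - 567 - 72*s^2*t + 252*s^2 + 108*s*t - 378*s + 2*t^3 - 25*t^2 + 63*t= 396*s^2 - 66*s + 2*t^3 - 49*t^2 + t*(-72*s^2 + 12*s + 389) - 990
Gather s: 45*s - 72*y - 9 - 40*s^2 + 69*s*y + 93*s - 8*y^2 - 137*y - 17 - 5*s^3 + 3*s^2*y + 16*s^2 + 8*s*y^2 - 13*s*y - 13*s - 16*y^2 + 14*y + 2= -5*s^3 + s^2*(3*y - 24) + s*(8*y^2 + 56*y + 125) - 24*y^2 - 195*y - 24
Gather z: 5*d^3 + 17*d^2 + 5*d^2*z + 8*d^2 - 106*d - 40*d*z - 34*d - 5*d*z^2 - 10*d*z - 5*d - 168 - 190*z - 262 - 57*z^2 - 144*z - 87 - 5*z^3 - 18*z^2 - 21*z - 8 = 5*d^3 + 25*d^2 - 145*d - 5*z^3 + z^2*(-5*d - 75) + z*(5*d^2 - 50*d - 355) - 525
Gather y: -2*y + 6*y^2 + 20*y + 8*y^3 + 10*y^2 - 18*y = 8*y^3 + 16*y^2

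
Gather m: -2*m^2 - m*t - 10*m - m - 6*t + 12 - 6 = -2*m^2 + m*(-t - 11) - 6*t + 6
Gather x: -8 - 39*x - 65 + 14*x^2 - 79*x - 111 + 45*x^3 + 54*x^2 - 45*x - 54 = 45*x^3 + 68*x^2 - 163*x - 238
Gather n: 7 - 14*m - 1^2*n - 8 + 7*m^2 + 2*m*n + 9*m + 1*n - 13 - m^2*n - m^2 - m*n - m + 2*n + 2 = 6*m^2 - 6*m + n*(-m^2 + m + 2) - 12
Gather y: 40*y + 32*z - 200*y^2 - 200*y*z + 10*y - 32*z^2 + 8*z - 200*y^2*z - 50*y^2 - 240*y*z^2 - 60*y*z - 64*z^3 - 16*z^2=y^2*(-200*z - 250) + y*(-240*z^2 - 260*z + 50) - 64*z^3 - 48*z^2 + 40*z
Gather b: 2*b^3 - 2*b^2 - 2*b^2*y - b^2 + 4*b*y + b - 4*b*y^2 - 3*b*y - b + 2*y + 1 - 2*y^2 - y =2*b^3 + b^2*(-2*y - 3) + b*(-4*y^2 + y) - 2*y^2 + y + 1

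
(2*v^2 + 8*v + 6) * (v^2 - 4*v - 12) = 2*v^4 - 50*v^2 - 120*v - 72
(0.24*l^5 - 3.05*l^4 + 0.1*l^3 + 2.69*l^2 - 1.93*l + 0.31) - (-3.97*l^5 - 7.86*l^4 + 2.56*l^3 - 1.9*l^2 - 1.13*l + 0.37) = 4.21*l^5 + 4.81*l^4 - 2.46*l^3 + 4.59*l^2 - 0.8*l - 0.06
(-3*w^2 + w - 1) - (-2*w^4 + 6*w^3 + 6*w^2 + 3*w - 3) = 2*w^4 - 6*w^3 - 9*w^2 - 2*w + 2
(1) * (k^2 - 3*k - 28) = k^2 - 3*k - 28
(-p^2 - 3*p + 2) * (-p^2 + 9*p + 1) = p^4 - 6*p^3 - 30*p^2 + 15*p + 2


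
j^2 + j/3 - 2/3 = (j - 2/3)*(j + 1)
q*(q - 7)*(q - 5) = q^3 - 12*q^2 + 35*q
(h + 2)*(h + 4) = h^2 + 6*h + 8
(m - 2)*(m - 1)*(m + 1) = m^3 - 2*m^2 - m + 2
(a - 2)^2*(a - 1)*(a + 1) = a^4 - 4*a^3 + 3*a^2 + 4*a - 4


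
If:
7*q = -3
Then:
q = -3/7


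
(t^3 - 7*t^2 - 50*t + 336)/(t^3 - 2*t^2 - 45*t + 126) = (t - 8)/(t - 3)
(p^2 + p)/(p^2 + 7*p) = (p + 1)/(p + 7)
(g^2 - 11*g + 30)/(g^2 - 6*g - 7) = (-g^2 + 11*g - 30)/(-g^2 + 6*g + 7)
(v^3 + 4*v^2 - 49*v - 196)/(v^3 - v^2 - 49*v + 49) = (v + 4)/(v - 1)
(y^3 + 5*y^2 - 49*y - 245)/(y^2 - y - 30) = (y^2 - 49)/(y - 6)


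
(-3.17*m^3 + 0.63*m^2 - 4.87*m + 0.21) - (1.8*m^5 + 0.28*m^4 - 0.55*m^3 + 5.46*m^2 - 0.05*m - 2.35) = -1.8*m^5 - 0.28*m^4 - 2.62*m^3 - 4.83*m^2 - 4.82*m + 2.56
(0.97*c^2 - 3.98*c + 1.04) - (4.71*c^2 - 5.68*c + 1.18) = -3.74*c^2 + 1.7*c - 0.14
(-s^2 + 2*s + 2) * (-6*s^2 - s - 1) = 6*s^4 - 11*s^3 - 13*s^2 - 4*s - 2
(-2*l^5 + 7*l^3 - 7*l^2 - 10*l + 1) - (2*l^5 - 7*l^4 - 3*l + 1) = -4*l^5 + 7*l^4 + 7*l^3 - 7*l^2 - 7*l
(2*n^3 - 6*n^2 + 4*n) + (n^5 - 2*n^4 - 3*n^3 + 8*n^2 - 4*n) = n^5 - 2*n^4 - n^3 + 2*n^2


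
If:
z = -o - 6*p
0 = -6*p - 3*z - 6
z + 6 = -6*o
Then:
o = -6/13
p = 8/13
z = -42/13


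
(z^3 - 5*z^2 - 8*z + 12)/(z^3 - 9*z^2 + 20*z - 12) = (z + 2)/(z - 2)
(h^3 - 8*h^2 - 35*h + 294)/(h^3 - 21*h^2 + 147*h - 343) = (h + 6)/(h - 7)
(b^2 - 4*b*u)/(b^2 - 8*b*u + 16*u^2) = b/(b - 4*u)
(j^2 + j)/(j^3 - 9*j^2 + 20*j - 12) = j*(j + 1)/(j^3 - 9*j^2 + 20*j - 12)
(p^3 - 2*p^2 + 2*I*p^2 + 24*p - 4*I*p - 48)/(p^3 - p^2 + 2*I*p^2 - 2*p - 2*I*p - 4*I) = (p^2 + 2*I*p + 24)/(p^2 + p*(1 + 2*I) + 2*I)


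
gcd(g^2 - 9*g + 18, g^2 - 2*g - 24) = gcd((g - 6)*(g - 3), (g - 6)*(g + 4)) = g - 6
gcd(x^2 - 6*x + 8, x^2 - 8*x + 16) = x - 4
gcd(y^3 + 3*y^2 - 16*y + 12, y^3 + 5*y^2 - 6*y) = y^2 + 5*y - 6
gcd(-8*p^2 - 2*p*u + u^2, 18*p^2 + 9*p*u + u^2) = 1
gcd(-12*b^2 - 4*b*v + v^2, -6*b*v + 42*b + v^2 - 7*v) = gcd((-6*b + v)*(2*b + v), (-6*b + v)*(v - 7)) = -6*b + v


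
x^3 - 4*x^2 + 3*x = x*(x - 3)*(x - 1)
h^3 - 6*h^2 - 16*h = h*(h - 8)*(h + 2)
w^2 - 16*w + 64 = (w - 8)^2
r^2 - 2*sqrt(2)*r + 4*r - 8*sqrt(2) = (r + 4)*(r - 2*sqrt(2))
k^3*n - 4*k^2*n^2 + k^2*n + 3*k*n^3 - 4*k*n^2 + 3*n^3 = (k - 3*n)*(k - n)*(k*n + n)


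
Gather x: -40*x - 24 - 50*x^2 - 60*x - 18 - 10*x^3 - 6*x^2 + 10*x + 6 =-10*x^3 - 56*x^2 - 90*x - 36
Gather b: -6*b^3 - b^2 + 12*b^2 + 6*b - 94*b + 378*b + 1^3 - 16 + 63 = -6*b^3 + 11*b^2 + 290*b + 48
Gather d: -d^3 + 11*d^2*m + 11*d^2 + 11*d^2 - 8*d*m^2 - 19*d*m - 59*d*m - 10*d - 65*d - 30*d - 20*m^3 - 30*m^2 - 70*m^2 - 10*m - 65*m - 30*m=-d^3 + d^2*(11*m + 22) + d*(-8*m^2 - 78*m - 105) - 20*m^3 - 100*m^2 - 105*m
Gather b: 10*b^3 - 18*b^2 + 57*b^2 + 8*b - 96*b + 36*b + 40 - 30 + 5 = 10*b^3 + 39*b^2 - 52*b + 15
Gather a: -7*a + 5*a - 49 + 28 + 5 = -2*a - 16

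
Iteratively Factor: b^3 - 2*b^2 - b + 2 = (b - 1)*(b^2 - b - 2) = (b - 1)*(b + 1)*(b - 2)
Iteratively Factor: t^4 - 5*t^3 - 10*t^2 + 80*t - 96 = (t - 3)*(t^3 - 2*t^2 - 16*t + 32) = (t - 3)*(t - 2)*(t^2 - 16) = (t - 4)*(t - 3)*(t - 2)*(t + 4)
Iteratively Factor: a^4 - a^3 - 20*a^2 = (a - 5)*(a^3 + 4*a^2) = (a - 5)*(a + 4)*(a^2) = a*(a - 5)*(a + 4)*(a)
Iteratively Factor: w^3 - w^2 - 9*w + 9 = (w - 3)*(w^2 + 2*w - 3) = (w - 3)*(w - 1)*(w + 3)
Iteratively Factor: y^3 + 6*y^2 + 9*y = (y + 3)*(y^2 + 3*y) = y*(y + 3)*(y + 3)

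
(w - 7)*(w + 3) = w^2 - 4*w - 21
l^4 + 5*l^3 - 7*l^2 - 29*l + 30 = (l - 2)*(l - 1)*(l + 3)*(l + 5)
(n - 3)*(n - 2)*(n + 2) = n^3 - 3*n^2 - 4*n + 12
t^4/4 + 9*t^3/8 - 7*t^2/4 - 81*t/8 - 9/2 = (t/4 + 1)*(t - 3)*(t + 1/2)*(t + 3)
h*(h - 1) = h^2 - h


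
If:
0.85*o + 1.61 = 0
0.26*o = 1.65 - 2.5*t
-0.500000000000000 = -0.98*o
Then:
No Solution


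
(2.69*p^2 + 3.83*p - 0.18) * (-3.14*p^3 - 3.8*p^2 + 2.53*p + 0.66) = -8.4466*p^5 - 22.2482*p^4 - 7.1831*p^3 + 12.1493*p^2 + 2.0724*p - 0.1188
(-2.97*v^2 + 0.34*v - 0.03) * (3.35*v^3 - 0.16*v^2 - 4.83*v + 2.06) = -9.9495*v^5 + 1.6142*v^4 + 14.1902*v^3 - 7.7556*v^2 + 0.8453*v - 0.0618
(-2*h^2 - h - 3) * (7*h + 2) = -14*h^3 - 11*h^2 - 23*h - 6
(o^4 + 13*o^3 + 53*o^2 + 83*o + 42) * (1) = o^4 + 13*o^3 + 53*o^2 + 83*o + 42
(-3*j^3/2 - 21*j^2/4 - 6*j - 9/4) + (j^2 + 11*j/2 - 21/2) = -3*j^3/2 - 17*j^2/4 - j/2 - 51/4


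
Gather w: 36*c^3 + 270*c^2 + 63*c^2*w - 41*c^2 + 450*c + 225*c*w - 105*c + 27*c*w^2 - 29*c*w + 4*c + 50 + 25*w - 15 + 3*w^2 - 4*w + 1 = 36*c^3 + 229*c^2 + 349*c + w^2*(27*c + 3) + w*(63*c^2 + 196*c + 21) + 36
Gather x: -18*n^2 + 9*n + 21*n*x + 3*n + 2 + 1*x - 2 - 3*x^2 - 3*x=-18*n^2 + 12*n - 3*x^2 + x*(21*n - 2)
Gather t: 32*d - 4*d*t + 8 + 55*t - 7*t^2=32*d - 7*t^2 + t*(55 - 4*d) + 8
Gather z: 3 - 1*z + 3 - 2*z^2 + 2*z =-2*z^2 + z + 6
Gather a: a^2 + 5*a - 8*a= a^2 - 3*a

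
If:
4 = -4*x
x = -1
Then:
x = -1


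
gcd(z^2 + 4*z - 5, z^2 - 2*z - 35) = z + 5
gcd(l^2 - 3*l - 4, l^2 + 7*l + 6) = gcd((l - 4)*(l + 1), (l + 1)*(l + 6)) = l + 1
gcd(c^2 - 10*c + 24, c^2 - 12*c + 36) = c - 6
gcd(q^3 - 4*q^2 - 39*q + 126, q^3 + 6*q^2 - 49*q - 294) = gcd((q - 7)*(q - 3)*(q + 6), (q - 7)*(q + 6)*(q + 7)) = q^2 - q - 42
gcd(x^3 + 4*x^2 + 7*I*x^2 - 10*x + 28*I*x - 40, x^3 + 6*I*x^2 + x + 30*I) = x + 5*I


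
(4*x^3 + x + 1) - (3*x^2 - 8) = 4*x^3 - 3*x^2 + x + 9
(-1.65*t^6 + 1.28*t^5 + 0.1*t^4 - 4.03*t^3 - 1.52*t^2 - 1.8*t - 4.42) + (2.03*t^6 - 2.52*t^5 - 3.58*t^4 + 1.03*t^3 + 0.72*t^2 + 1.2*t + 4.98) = 0.38*t^6 - 1.24*t^5 - 3.48*t^4 - 3.0*t^3 - 0.8*t^2 - 0.6*t + 0.56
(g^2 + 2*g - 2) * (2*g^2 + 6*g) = 2*g^4 + 10*g^3 + 8*g^2 - 12*g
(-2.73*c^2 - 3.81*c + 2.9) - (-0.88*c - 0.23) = -2.73*c^2 - 2.93*c + 3.13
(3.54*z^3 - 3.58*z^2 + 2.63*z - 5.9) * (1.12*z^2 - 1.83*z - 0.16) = 3.9648*z^5 - 10.4878*z^4 + 8.9306*z^3 - 10.8481*z^2 + 10.3762*z + 0.944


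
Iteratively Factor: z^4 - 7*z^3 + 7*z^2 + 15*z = (z - 3)*(z^3 - 4*z^2 - 5*z) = (z - 3)*(z + 1)*(z^2 - 5*z) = (z - 5)*(z - 3)*(z + 1)*(z)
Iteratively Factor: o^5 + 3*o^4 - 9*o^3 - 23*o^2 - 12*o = (o + 4)*(o^4 - o^3 - 5*o^2 - 3*o) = o*(o + 4)*(o^3 - o^2 - 5*o - 3) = o*(o + 1)*(o + 4)*(o^2 - 2*o - 3) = o*(o - 3)*(o + 1)*(o + 4)*(o + 1)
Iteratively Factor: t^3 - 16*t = (t)*(t^2 - 16) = t*(t - 4)*(t + 4)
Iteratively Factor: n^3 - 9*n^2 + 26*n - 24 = (n - 2)*(n^2 - 7*n + 12) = (n - 4)*(n - 2)*(n - 3)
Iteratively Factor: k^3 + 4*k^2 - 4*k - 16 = (k + 4)*(k^2 - 4) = (k - 2)*(k + 4)*(k + 2)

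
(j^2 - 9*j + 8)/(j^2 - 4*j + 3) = (j - 8)/(j - 3)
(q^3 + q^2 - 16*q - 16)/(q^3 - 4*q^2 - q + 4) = (q + 4)/(q - 1)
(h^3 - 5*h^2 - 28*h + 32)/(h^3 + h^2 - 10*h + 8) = (h - 8)/(h - 2)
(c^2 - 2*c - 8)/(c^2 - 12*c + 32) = (c + 2)/(c - 8)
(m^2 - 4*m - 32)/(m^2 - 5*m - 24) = (m + 4)/(m + 3)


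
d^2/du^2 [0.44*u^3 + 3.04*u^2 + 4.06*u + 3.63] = 2.64*u + 6.08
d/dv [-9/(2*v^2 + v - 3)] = 9*(4*v + 1)/(2*v^2 + v - 3)^2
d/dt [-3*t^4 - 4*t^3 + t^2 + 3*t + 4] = -12*t^3 - 12*t^2 + 2*t + 3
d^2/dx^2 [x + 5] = 0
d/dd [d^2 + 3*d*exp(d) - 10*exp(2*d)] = 3*d*exp(d) + 2*d - 20*exp(2*d) + 3*exp(d)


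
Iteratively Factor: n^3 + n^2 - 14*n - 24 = (n + 2)*(n^2 - n - 12) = (n + 2)*(n + 3)*(n - 4)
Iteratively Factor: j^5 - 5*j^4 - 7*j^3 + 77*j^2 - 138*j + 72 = (j + 4)*(j^4 - 9*j^3 + 29*j^2 - 39*j + 18) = (j - 1)*(j + 4)*(j^3 - 8*j^2 + 21*j - 18) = (j - 2)*(j - 1)*(j + 4)*(j^2 - 6*j + 9) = (j - 3)*(j - 2)*(j - 1)*(j + 4)*(j - 3)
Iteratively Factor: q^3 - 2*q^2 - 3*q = (q)*(q^2 - 2*q - 3) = q*(q - 3)*(q + 1)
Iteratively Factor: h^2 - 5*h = (h - 5)*(h)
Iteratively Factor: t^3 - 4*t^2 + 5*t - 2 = (t - 1)*(t^2 - 3*t + 2) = (t - 2)*(t - 1)*(t - 1)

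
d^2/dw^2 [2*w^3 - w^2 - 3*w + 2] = 12*w - 2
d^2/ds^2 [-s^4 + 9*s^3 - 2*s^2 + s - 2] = -12*s^2 + 54*s - 4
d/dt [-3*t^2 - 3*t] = -6*t - 3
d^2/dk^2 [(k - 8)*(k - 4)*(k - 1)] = 6*k - 26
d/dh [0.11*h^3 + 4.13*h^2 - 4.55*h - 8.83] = 0.33*h^2 + 8.26*h - 4.55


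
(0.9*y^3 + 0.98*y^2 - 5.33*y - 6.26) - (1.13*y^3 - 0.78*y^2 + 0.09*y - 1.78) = -0.23*y^3 + 1.76*y^2 - 5.42*y - 4.48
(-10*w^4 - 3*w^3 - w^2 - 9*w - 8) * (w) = -10*w^5 - 3*w^4 - w^3 - 9*w^2 - 8*w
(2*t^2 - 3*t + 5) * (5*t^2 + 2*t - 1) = 10*t^4 - 11*t^3 + 17*t^2 + 13*t - 5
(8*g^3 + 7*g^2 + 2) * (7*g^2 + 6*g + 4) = 56*g^5 + 97*g^4 + 74*g^3 + 42*g^2 + 12*g + 8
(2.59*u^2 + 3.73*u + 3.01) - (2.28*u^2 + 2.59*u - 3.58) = 0.31*u^2 + 1.14*u + 6.59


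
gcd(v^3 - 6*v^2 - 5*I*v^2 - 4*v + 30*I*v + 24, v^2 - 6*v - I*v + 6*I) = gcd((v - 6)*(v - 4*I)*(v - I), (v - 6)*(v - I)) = v^2 + v*(-6 - I) + 6*I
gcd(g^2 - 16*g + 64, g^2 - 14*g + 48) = g - 8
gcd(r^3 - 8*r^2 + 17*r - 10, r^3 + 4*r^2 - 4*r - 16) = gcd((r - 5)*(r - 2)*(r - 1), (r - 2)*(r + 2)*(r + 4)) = r - 2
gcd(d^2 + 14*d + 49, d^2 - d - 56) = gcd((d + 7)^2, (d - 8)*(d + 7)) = d + 7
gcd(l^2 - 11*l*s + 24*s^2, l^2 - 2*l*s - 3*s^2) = -l + 3*s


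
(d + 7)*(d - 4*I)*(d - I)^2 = d^4 + 7*d^3 - 6*I*d^3 - 9*d^2 - 42*I*d^2 - 63*d + 4*I*d + 28*I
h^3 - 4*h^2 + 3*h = h*(h - 3)*(h - 1)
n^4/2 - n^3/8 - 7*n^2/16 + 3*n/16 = n*(n/2 + 1/2)*(n - 3/4)*(n - 1/2)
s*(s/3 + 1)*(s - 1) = s^3/3 + 2*s^2/3 - s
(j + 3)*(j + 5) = j^2 + 8*j + 15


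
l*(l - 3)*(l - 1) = l^3 - 4*l^2 + 3*l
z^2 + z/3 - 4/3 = (z - 1)*(z + 4/3)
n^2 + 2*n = n*(n + 2)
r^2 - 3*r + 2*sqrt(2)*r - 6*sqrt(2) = (r - 3)*(r + 2*sqrt(2))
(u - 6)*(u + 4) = u^2 - 2*u - 24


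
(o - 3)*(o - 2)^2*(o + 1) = o^4 - 6*o^3 + 9*o^2 + 4*o - 12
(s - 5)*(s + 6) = s^2 + s - 30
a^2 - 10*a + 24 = (a - 6)*(a - 4)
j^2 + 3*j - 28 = (j - 4)*(j + 7)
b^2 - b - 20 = (b - 5)*(b + 4)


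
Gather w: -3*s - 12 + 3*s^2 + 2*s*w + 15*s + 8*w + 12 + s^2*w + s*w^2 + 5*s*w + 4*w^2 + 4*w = 3*s^2 + 12*s + w^2*(s + 4) + w*(s^2 + 7*s + 12)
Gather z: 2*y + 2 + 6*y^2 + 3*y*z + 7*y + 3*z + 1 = 6*y^2 + 9*y + z*(3*y + 3) + 3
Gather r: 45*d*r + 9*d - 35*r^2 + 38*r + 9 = 9*d - 35*r^2 + r*(45*d + 38) + 9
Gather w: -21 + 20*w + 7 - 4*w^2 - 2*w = -4*w^2 + 18*w - 14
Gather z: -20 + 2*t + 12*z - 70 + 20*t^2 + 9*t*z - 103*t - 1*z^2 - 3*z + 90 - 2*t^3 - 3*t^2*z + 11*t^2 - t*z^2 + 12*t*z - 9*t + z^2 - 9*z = -2*t^3 + 31*t^2 - t*z^2 - 110*t + z*(-3*t^2 + 21*t)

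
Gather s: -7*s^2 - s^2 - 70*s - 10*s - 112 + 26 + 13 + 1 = -8*s^2 - 80*s - 72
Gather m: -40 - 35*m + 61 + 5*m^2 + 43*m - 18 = 5*m^2 + 8*m + 3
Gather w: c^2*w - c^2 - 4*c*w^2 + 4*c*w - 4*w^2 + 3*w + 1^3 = -c^2 + w^2*(-4*c - 4) + w*(c^2 + 4*c + 3) + 1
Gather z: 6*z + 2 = 6*z + 2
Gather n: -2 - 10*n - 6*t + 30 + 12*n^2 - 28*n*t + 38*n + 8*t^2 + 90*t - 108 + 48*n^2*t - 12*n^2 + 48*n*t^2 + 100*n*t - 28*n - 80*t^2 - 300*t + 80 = 48*n^2*t + n*(48*t^2 + 72*t) - 72*t^2 - 216*t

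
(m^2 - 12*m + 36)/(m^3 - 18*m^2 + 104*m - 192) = (m - 6)/(m^2 - 12*m + 32)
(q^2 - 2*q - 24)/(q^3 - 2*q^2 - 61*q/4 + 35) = 4*(q - 6)/(4*q^2 - 24*q + 35)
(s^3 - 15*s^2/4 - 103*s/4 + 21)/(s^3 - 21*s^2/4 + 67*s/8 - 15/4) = 2*(s^2 - 3*s - 28)/(2*s^2 - 9*s + 10)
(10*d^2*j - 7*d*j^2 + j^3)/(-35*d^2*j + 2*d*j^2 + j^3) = (-2*d + j)/(7*d + j)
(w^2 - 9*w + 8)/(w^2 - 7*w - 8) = (w - 1)/(w + 1)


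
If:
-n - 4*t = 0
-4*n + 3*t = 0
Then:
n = 0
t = 0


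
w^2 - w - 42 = (w - 7)*(w + 6)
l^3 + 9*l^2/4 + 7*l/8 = l*(l + 1/2)*(l + 7/4)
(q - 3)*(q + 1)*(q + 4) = q^3 + 2*q^2 - 11*q - 12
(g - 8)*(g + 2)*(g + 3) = g^3 - 3*g^2 - 34*g - 48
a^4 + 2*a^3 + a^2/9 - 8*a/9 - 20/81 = (a - 2/3)*(a + 1/3)*(a + 2/3)*(a + 5/3)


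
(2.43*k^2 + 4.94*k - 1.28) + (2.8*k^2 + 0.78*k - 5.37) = 5.23*k^2 + 5.72*k - 6.65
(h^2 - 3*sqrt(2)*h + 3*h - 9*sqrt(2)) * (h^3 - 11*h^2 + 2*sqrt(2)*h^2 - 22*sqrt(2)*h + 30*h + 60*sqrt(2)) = h^5 - 8*h^4 - sqrt(2)*h^4 - 15*h^3 + 8*sqrt(2)*h^3 + 3*sqrt(2)*h^2 + 186*h^2 - 90*sqrt(2)*h + 36*h - 1080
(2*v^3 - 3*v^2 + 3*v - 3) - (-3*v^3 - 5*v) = 5*v^3 - 3*v^2 + 8*v - 3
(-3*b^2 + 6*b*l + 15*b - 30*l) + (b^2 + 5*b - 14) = -2*b^2 + 6*b*l + 20*b - 30*l - 14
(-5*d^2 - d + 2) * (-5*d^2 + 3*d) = 25*d^4 - 10*d^3 - 13*d^2 + 6*d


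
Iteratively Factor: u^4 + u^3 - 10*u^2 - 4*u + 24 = (u - 2)*(u^3 + 3*u^2 - 4*u - 12) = (u - 2)^2*(u^2 + 5*u + 6) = (u - 2)^2*(u + 3)*(u + 2)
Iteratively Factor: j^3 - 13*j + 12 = (j - 1)*(j^2 + j - 12) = (j - 1)*(j + 4)*(j - 3)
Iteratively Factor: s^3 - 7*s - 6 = (s - 3)*(s^2 + 3*s + 2) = (s - 3)*(s + 2)*(s + 1)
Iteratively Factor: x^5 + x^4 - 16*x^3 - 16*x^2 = (x + 1)*(x^4 - 16*x^2) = x*(x + 1)*(x^3 - 16*x) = x*(x - 4)*(x + 1)*(x^2 + 4*x) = x*(x - 4)*(x + 1)*(x + 4)*(x)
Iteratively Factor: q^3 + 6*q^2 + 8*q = (q + 2)*(q^2 + 4*q) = (q + 2)*(q + 4)*(q)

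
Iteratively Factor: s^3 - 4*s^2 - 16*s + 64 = (s - 4)*(s^2 - 16) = (s - 4)*(s + 4)*(s - 4)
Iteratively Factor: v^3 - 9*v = (v)*(v^2 - 9) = v*(v - 3)*(v + 3)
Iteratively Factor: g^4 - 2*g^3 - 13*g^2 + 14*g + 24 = (g - 4)*(g^3 + 2*g^2 - 5*g - 6) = (g - 4)*(g - 2)*(g^2 + 4*g + 3) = (g - 4)*(g - 2)*(g + 1)*(g + 3)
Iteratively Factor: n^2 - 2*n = (n)*(n - 2)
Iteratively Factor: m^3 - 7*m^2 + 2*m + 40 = (m - 5)*(m^2 - 2*m - 8) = (m - 5)*(m + 2)*(m - 4)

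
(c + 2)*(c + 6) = c^2 + 8*c + 12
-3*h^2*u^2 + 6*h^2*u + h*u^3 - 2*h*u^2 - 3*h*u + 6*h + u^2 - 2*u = (-3*h + u)*(u - 2)*(h*u + 1)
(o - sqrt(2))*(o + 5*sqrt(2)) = o^2 + 4*sqrt(2)*o - 10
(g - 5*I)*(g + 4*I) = g^2 - I*g + 20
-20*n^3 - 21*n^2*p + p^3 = (-5*n + p)*(n + p)*(4*n + p)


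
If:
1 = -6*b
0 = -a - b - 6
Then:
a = -35/6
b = -1/6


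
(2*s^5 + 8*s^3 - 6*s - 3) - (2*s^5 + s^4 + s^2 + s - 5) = -s^4 + 8*s^3 - s^2 - 7*s + 2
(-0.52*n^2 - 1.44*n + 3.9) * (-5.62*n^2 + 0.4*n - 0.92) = 2.9224*n^4 + 7.8848*n^3 - 22.0156*n^2 + 2.8848*n - 3.588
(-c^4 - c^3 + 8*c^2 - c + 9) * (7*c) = -7*c^5 - 7*c^4 + 56*c^3 - 7*c^2 + 63*c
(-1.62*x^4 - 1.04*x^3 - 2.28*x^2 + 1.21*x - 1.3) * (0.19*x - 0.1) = -0.3078*x^5 - 0.0356*x^4 - 0.3292*x^3 + 0.4579*x^2 - 0.368*x + 0.13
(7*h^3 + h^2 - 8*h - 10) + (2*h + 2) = 7*h^3 + h^2 - 6*h - 8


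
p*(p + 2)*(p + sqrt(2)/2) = p^3 + sqrt(2)*p^2/2 + 2*p^2 + sqrt(2)*p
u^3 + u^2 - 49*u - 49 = (u - 7)*(u + 1)*(u + 7)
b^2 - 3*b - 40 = (b - 8)*(b + 5)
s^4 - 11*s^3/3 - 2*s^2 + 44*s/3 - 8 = (s - 3)*(s - 2)*(s - 2/3)*(s + 2)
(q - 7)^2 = q^2 - 14*q + 49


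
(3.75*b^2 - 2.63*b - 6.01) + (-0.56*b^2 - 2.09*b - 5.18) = 3.19*b^2 - 4.72*b - 11.19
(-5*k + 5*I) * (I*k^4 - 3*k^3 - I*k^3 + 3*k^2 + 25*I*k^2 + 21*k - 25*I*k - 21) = -5*I*k^5 + 10*k^4 + 5*I*k^4 - 10*k^3 - 140*I*k^3 - 230*k^2 + 140*I*k^2 + 230*k + 105*I*k - 105*I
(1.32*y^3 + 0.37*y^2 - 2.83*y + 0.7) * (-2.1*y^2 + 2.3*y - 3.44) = -2.772*y^5 + 2.259*y^4 + 2.2532*y^3 - 9.2518*y^2 + 11.3452*y - 2.408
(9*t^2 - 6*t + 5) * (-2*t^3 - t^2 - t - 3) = -18*t^5 + 3*t^4 - 13*t^3 - 26*t^2 + 13*t - 15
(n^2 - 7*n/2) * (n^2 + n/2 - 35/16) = n^4 - 3*n^3 - 63*n^2/16 + 245*n/32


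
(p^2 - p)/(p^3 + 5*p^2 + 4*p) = (p - 1)/(p^2 + 5*p + 4)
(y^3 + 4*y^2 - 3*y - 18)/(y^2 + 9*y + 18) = (y^2 + y - 6)/(y + 6)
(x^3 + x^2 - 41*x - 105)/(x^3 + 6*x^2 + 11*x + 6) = (x^2 - 2*x - 35)/(x^2 + 3*x + 2)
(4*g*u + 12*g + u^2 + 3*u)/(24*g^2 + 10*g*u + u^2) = (u + 3)/(6*g + u)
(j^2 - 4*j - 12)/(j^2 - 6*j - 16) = (j - 6)/(j - 8)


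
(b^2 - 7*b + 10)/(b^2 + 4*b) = (b^2 - 7*b + 10)/(b*(b + 4))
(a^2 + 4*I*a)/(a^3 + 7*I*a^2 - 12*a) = 1/(a + 3*I)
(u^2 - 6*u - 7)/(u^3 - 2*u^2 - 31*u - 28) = 1/(u + 4)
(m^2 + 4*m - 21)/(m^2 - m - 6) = (m + 7)/(m + 2)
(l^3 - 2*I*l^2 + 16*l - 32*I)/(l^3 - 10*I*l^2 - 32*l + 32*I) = (l + 4*I)/(l - 4*I)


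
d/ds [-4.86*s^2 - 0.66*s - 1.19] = -9.72*s - 0.66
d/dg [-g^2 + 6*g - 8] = 6 - 2*g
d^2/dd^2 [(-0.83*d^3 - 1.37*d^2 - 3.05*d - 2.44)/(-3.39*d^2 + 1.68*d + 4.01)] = (1.4210854715202e-14*d^5 - 2.8421709430404e-14*d^4 + 112.957716*d^3 + 313.535466*d^2 + 245.46954*d + 83.076538)/(38.958219*d^6 - 57.920184*d^5 - 109.546155*d^4 + 132.28488*d^3 + 129.581145*d^2 - 81.043704*d - 64.481201)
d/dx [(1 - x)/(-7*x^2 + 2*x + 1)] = (-7*x^2 + 14*x - 3)/(49*x^4 - 28*x^3 - 10*x^2 + 4*x + 1)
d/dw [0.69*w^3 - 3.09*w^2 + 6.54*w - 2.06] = 2.07*w^2 - 6.18*w + 6.54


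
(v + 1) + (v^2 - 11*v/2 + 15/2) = v^2 - 9*v/2 + 17/2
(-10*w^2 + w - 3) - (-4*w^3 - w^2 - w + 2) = 4*w^3 - 9*w^2 + 2*w - 5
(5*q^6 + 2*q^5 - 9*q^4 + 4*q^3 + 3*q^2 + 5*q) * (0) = 0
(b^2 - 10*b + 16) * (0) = 0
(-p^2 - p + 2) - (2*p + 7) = -p^2 - 3*p - 5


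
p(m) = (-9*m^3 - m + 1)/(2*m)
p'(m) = (-27*m^2 - 1)/(2*m) - (-9*m^3 - m + 1)/(2*m^2) = -9*m - 1/(2*m^2)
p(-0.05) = -10.51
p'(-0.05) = -199.55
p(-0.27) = -2.68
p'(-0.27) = -4.43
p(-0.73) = -3.58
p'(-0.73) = 5.63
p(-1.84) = -16.01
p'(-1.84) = 16.41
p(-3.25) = -48.19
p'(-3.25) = 29.20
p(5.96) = -160.26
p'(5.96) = -53.65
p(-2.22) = -22.90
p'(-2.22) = 19.88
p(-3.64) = -60.26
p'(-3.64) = 32.72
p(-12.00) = -648.54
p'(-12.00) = 108.00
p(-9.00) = -365.06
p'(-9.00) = 80.99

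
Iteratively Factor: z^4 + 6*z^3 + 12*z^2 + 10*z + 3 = (z + 1)*(z^3 + 5*z^2 + 7*z + 3) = (z + 1)^2*(z^2 + 4*z + 3) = (z + 1)^3*(z + 3)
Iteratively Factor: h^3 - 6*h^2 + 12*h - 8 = (h - 2)*(h^2 - 4*h + 4) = (h - 2)^2*(h - 2)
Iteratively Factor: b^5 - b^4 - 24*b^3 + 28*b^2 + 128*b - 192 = (b - 4)*(b^4 + 3*b^3 - 12*b^2 - 20*b + 48) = (b - 4)*(b - 2)*(b^3 + 5*b^2 - 2*b - 24) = (b - 4)*(b - 2)*(b + 4)*(b^2 + b - 6) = (b - 4)*(b - 2)*(b + 3)*(b + 4)*(b - 2)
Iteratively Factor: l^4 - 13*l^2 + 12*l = (l)*(l^3 - 13*l + 12) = l*(l - 3)*(l^2 + 3*l - 4) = l*(l - 3)*(l + 4)*(l - 1)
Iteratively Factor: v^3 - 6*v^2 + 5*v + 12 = (v - 3)*(v^2 - 3*v - 4) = (v - 4)*(v - 3)*(v + 1)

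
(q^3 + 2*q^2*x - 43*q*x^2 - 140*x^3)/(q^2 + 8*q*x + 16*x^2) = (q^2 - 2*q*x - 35*x^2)/(q + 4*x)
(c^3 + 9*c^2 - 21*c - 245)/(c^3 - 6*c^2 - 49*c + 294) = (c^2 + 2*c - 35)/(c^2 - 13*c + 42)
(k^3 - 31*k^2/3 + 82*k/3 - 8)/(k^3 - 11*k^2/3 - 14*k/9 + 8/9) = 3*(k - 6)/(3*k + 2)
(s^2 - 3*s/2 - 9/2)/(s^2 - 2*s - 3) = (s + 3/2)/(s + 1)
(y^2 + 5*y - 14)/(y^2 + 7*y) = (y - 2)/y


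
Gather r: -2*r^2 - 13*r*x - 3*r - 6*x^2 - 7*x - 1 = -2*r^2 + r*(-13*x - 3) - 6*x^2 - 7*x - 1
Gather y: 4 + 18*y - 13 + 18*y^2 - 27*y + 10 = 18*y^2 - 9*y + 1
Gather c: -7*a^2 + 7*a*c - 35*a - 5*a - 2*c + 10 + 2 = -7*a^2 - 40*a + c*(7*a - 2) + 12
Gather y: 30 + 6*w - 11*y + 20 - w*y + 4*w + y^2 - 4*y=10*w + y^2 + y*(-w - 15) + 50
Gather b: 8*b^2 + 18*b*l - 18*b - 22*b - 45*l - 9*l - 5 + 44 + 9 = 8*b^2 + b*(18*l - 40) - 54*l + 48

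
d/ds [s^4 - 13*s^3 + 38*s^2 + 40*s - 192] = 4*s^3 - 39*s^2 + 76*s + 40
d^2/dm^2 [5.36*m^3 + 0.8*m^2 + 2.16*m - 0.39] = 32.16*m + 1.6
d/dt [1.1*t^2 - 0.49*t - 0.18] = 2.2*t - 0.49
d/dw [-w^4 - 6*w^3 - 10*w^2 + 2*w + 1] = -4*w^3 - 18*w^2 - 20*w + 2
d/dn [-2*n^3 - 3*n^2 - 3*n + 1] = -6*n^2 - 6*n - 3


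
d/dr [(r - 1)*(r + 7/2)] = 2*r + 5/2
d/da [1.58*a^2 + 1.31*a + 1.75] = 3.16*a + 1.31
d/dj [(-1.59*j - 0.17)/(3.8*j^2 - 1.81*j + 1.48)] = (6.042*j^2 + 1.292*j - 2.6609)/(14.44*j^4 - 13.756*j^3 + 14.5241*j^2 - 5.3576*j + 2.1904)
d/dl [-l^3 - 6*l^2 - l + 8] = -3*l^2 - 12*l - 1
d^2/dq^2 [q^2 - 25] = 2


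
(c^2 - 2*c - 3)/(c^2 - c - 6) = (c + 1)/(c + 2)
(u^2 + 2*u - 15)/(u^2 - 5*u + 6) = (u + 5)/(u - 2)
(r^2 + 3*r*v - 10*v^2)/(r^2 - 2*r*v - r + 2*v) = (r + 5*v)/(r - 1)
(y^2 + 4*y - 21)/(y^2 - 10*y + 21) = (y + 7)/(y - 7)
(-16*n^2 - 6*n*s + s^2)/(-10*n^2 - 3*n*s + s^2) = (-8*n + s)/(-5*n + s)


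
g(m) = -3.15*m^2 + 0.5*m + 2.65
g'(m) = 0.5 - 6.3*m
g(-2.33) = -15.62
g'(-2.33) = 15.18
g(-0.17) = 2.47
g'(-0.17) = 1.57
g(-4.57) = -65.42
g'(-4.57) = 29.29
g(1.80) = -6.66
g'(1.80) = -10.84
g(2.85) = -21.51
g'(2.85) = -17.46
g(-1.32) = -3.50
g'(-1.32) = 8.82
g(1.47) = -3.42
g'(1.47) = -8.76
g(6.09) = -111.13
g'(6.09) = -37.87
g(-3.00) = -27.20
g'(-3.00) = 19.40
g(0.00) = 2.65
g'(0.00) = 0.50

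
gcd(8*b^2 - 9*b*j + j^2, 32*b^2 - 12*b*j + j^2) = 8*b - j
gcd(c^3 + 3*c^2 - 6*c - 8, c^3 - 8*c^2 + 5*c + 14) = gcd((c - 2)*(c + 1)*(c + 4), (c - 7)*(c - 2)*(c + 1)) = c^2 - c - 2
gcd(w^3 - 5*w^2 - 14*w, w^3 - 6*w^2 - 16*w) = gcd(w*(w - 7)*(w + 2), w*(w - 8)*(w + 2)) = w^2 + 2*w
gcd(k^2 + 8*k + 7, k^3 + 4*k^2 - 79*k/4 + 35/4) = k + 7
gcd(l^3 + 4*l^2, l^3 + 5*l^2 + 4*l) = l^2 + 4*l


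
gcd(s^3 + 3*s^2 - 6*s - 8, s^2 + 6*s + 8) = s + 4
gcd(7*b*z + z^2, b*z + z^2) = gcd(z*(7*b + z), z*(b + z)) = z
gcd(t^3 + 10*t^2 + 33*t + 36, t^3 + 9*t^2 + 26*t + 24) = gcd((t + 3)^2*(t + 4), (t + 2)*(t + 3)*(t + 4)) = t^2 + 7*t + 12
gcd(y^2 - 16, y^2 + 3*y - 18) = 1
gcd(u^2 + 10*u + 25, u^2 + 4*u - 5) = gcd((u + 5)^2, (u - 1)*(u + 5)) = u + 5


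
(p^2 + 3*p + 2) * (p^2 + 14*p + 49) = p^4 + 17*p^3 + 93*p^2 + 175*p + 98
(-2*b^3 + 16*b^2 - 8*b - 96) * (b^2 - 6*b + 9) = -2*b^5 + 28*b^4 - 122*b^3 + 96*b^2 + 504*b - 864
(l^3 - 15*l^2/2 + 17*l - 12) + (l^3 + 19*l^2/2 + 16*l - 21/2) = 2*l^3 + 2*l^2 + 33*l - 45/2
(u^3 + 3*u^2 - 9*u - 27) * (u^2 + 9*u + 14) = u^5 + 12*u^4 + 32*u^3 - 66*u^2 - 369*u - 378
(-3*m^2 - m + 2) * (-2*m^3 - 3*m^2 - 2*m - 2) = 6*m^5 + 11*m^4 + 5*m^3 + 2*m^2 - 2*m - 4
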